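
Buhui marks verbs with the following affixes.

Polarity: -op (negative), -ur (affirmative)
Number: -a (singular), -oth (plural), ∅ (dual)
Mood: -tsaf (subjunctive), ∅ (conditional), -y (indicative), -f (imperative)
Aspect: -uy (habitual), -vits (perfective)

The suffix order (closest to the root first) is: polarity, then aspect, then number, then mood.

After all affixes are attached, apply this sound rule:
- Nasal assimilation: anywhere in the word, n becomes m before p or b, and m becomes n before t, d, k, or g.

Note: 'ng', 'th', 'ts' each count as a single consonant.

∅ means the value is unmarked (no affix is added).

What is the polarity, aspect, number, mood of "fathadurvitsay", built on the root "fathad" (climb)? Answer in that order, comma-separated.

affirmative, perfective, singular, indicative

Segment: fathad-ur-vits-a-y.
polarity: -ur → affirmative.
aspect: -vits → perfective.
number: -a → singular.
mood: -y → indicative.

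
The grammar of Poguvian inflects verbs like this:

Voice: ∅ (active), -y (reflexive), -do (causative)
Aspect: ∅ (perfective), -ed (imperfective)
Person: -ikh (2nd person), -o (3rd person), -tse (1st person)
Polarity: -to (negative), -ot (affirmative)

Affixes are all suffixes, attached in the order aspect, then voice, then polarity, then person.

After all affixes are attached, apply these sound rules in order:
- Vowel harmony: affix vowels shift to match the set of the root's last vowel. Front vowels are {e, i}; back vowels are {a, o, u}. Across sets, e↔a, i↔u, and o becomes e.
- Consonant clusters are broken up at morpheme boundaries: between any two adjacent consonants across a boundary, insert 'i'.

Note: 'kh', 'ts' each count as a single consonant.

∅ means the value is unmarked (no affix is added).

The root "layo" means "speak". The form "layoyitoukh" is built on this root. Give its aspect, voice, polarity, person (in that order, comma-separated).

perfective, reflexive, negative, 2nd person

Segment: layo-y-to-ikh.
aspect: ∅ → perfective.
voice: -y → reflexive.
polarity: -to → negative.
person: -ikh → 2nd person.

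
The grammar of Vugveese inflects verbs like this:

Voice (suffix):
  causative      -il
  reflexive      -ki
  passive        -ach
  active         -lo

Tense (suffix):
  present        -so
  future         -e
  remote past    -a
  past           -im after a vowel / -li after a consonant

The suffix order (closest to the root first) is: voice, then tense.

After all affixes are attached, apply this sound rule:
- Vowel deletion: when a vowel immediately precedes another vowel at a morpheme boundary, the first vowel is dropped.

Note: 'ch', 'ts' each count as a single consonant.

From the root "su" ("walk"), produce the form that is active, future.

sule

Attach voice active -lo → sulo.
Attach tense future -e → suloe.
Apply vowel deletion: suloe → sule.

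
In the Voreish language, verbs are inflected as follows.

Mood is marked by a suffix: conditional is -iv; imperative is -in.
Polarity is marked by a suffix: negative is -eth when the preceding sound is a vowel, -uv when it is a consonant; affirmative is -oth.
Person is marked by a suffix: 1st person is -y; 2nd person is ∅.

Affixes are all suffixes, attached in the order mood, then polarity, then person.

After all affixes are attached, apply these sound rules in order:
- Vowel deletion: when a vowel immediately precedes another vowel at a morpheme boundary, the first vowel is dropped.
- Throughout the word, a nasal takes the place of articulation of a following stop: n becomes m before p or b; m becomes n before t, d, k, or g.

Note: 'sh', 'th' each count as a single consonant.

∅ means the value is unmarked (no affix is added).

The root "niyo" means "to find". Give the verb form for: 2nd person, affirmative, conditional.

Attach mood conditional -iv → niyoiv.
Attach polarity affirmative -oth → niyoivoth.
person = 2nd person: zero marking, form stays niyoivoth.
Apply vowel deletion: niyoivoth → niyivoth.
Nasal assimilation: no change.

niyivoth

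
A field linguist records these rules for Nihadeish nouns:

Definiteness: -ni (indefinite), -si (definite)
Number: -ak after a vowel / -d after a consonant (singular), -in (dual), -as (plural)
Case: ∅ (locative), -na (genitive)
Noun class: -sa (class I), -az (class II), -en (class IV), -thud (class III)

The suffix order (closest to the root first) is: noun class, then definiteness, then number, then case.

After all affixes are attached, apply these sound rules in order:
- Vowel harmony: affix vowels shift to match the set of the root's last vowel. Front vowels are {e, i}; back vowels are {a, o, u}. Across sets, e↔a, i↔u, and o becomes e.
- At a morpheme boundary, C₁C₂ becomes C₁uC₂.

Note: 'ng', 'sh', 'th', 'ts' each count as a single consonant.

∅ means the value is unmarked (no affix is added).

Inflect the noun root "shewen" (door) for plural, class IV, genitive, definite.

shewenenusiesune

Attach noun class class IV -en → shewenen.
Attach definiteness definite -si → shewenensi.
Attach number plural -as → shewenensias.
Attach case genitive -na → shewenensiasna.
Apply vowel harmony: shewenensiasna → shewenensiesne.
Apply epenthesis: shewenensiesne → shewenenusiesune.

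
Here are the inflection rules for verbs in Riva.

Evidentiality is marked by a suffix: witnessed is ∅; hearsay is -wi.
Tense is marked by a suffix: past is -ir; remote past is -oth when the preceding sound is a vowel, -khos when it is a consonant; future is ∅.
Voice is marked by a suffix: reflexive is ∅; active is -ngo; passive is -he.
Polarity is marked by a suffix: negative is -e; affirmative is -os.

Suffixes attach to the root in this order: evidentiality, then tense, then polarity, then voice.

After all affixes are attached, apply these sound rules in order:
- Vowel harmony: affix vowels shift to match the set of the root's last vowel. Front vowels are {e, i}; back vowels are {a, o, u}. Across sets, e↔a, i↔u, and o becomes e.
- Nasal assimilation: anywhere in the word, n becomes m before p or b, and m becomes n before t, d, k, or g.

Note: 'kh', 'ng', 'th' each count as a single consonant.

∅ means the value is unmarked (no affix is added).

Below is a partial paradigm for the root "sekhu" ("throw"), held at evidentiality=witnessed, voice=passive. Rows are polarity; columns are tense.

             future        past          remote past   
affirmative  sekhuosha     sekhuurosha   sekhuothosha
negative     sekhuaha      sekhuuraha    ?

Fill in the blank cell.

evidentiality = witnessed: zero marking, form stays sekhu.
Attach tense remote past -oth (after vowel 'u') → sekhuoth.
Attach polarity negative -e → sekhuothe.
Attach voice passive -he → sekhuothehe.
Apply vowel harmony: sekhuothehe → sekhuothaha.
Nasal assimilation: no change.

sekhuothaha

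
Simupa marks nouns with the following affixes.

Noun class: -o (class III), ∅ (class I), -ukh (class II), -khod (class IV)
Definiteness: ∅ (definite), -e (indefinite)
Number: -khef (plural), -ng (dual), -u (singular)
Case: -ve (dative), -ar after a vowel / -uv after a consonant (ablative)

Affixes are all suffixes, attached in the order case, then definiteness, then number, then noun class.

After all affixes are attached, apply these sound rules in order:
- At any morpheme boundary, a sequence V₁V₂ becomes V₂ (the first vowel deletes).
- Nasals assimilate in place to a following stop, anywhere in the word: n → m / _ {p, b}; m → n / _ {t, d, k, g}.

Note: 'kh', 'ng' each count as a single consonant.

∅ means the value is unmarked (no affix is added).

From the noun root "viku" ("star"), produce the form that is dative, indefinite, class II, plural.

vikuvekhefukh

Attach case dative -ve → vikuve.
Attach definiteness indefinite -e → vikuvee.
Attach number plural -khef → vikuveekhef.
Attach noun class class II -ukh → vikuveekhefukh.
Apply vowel deletion: vikuveekhefukh → vikuvekhefukh.
Nasal assimilation: no change.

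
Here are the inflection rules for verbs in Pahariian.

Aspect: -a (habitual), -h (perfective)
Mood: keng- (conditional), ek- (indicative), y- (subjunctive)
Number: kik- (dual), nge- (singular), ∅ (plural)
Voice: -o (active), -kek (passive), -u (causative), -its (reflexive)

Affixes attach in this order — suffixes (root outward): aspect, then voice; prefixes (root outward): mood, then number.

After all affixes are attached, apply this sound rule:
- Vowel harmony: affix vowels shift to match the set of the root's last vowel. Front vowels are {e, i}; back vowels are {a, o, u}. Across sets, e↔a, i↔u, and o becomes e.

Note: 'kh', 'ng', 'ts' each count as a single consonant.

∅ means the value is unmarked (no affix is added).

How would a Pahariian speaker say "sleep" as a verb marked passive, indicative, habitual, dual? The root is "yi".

Attach aspect habitual -a → yia.
Attach mood indicative ek- → ekyia.
Attach voice passive -kek → ekyiakek.
Attach number dual kik- → kikekyiakek.
Apply vowel harmony: kikekyiakek → kikekyiekek.

kikekyiekek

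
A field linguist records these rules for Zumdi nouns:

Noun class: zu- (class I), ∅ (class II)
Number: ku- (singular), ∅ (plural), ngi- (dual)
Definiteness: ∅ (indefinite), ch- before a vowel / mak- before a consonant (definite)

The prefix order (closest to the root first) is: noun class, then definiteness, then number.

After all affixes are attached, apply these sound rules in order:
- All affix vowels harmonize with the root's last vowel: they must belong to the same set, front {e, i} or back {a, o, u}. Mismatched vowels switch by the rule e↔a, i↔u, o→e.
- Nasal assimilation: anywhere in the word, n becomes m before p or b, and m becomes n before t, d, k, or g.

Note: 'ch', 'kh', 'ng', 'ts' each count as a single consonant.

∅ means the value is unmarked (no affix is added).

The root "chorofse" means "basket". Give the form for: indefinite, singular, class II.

noun class = class II: zero marking, form stays chorofse.
definiteness = indefinite: zero marking, form stays chorofse.
Attach number singular ku- → kuchorofse.
Apply vowel harmony: kuchorofse → kichorofse.
Nasal assimilation: no change.

kichorofse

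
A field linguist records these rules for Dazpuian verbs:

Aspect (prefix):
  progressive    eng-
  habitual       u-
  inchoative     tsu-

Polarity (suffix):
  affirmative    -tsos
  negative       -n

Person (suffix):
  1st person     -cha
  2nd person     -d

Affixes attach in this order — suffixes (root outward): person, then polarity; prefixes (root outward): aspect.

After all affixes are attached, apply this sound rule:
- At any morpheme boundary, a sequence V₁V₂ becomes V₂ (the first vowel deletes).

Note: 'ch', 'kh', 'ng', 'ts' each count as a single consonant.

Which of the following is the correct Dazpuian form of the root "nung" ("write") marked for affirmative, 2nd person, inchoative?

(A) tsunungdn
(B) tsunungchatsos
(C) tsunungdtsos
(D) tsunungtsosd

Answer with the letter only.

Attach aspect inchoative tsu- → tsunung.
Attach person 2nd person -d → tsunungd.
Attach polarity affirmative -tsos → tsunungdtsos.
Vowel deletion: no change.
So the correct form is tsunungdtsos, option (C).
(D) tsunungtsosd is wrong: it has the affixes in the wrong order.
(B) tsunungchatsos is wrong: it uses 1st person instead of 2nd person for person.
(A) tsunungdn is wrong: it uses negative instead of affirmative for polarity.

C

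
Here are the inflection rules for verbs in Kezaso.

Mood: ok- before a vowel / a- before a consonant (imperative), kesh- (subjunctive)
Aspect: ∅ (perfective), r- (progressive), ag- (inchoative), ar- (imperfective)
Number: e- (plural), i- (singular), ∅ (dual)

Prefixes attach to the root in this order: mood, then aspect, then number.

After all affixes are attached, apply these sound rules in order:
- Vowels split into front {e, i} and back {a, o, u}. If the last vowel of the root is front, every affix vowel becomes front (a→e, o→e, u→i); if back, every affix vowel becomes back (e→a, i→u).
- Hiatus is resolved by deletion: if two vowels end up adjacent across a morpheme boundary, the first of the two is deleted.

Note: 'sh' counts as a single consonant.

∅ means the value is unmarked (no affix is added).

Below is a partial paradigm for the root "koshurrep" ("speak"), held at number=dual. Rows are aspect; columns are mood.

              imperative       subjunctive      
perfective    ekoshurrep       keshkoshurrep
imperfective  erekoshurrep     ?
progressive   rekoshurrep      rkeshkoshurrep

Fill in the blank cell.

Attach mood subjunctive kesh- → keshkoshurrep.
Attach aspect imperfective ar- → arkeshkoshurrep.
number = dual: zero marking, form stays arkeshkoshurrep.
Apply vowel harmony: arkeshkoshurrep → erkeshkoshurrep.
Vowel deletion: no change.

erkeshkoshurrep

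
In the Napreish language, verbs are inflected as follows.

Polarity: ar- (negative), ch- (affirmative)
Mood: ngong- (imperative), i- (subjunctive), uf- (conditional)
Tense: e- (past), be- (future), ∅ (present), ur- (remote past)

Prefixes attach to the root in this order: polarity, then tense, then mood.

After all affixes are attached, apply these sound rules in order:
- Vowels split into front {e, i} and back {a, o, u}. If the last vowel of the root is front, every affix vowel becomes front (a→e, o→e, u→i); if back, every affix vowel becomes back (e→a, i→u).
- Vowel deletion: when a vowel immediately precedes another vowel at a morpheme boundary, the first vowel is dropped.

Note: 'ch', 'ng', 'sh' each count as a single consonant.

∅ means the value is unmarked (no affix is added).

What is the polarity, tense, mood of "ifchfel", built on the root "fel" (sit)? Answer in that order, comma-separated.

Segment: uf-ch-fel.
polarity: ch- → affirmative.
tense: ∅ → present.
mood: uf- → conditional.

affirmative, present, conditional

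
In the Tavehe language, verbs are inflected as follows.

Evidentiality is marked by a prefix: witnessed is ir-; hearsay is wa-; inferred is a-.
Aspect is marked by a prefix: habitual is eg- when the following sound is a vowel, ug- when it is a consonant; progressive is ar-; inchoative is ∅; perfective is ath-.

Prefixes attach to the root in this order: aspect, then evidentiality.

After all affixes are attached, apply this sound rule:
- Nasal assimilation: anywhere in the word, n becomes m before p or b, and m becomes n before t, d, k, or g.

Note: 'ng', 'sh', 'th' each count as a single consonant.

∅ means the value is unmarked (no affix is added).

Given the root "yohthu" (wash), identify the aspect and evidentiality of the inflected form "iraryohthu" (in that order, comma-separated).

progressive, witnessed

Segment: ir-ar-yohthu.
aspect: ar- → progressive.
evidentiality: ir- → witnessed.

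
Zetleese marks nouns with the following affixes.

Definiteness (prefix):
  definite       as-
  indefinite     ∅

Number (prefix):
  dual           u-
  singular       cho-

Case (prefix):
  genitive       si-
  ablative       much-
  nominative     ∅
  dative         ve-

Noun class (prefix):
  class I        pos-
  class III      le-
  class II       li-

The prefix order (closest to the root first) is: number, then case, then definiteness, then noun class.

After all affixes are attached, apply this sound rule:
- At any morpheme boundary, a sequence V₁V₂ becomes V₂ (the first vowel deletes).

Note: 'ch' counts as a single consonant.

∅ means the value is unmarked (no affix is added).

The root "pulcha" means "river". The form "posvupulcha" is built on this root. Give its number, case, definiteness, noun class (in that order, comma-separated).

Segment: pos-ve-u-pulcha.
number: u- → dual.
case: ve- → dative.
definiteness: ∅ → indefinite.
noun class: pos- → class I.

dual, dative, indefinite, class I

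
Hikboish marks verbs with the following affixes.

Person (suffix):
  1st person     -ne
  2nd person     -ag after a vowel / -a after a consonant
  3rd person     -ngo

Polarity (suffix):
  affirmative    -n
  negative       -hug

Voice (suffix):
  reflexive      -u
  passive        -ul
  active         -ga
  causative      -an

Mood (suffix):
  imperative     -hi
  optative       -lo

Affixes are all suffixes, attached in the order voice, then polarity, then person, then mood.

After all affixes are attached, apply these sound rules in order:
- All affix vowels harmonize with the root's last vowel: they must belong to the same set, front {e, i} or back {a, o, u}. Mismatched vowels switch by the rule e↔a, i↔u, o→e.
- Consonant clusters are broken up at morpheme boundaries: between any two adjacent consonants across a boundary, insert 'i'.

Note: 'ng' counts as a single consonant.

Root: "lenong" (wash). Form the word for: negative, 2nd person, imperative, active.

lenongigahugahu

Attach voice active -ga → lenongga.
Attach polarity negative -hug → lenonggahug.
Attach person 2nd person -a (after consonant 'g') → lenonggahuga.
Attach mood imperative -hi → lenonggahugahi.
Apply vowel harmony: lenonggahugahi → lenonggahugahu.
Apply epenthesis: lenonggahugahu → lenongigahugahu.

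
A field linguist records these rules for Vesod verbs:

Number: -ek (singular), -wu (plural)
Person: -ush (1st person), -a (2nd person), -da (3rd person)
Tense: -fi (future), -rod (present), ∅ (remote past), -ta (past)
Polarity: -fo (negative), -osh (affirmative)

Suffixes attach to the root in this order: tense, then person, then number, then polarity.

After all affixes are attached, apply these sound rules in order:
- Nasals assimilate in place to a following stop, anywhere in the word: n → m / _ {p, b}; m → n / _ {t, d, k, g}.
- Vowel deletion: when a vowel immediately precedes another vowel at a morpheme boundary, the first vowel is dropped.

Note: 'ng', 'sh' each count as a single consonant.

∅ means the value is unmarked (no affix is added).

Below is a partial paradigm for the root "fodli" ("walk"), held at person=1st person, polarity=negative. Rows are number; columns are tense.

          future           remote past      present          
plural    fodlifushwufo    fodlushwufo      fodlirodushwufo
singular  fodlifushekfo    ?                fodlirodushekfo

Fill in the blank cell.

fodlushekfo

tense = remote past: zero marking, form stays fodli.
Attach person 1st person -ush → fodliush.
Attach number singular -ek → fodliushek.
Attach polarity negative -fo → fodliushekfo.
Nasal assimilation: no change.
Apply vowel deletion: fodliushekfo → fodlushekfo.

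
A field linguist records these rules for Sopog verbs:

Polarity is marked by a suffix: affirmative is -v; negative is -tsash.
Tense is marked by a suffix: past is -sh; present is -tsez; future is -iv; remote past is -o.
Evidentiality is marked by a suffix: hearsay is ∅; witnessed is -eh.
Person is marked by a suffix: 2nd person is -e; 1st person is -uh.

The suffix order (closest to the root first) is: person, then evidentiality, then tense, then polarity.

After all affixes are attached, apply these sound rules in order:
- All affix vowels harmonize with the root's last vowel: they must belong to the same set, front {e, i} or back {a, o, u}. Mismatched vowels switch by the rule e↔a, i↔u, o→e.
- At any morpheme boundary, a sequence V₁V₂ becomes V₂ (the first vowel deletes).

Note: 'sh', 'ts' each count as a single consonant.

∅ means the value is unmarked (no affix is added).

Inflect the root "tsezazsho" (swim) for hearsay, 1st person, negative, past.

Attach person 1st person -uh → tsezazshouh.
evidentiality = hearsay: zero marking, form stays tsezazshouh.
Attach tense past -sh → tsezazshouhsh.
Attach polarity negative -tsash → tsezazshouhshtsash.
Vowel harmony: no change.
Apply vowel deletion: tsezazshouhshtsash → tsezazshuhshtsash.

tsezazshuhshtsash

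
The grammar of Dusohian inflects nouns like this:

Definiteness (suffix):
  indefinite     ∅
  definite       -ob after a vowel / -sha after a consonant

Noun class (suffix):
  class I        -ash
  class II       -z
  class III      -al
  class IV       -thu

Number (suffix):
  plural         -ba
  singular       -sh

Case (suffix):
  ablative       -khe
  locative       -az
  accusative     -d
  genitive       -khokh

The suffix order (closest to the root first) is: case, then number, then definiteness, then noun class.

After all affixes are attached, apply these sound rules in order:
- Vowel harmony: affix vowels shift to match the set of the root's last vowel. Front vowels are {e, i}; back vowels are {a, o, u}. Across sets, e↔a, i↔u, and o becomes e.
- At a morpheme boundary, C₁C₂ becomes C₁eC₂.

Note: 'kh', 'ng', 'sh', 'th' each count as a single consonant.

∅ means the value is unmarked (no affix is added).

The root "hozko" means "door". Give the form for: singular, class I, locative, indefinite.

Attach case locative -az → hozkoaz.
Attach number singular -sh → hozkoazsh.
definiteness = indefinite: zero marking, form stays hozkoazsh.
Attach noun class class I -ash → hozkoazshash.
Vowel harmony: no change.
Apply epenthesis: hozkoazshash → hozkoazeshash.

hozkoazeshash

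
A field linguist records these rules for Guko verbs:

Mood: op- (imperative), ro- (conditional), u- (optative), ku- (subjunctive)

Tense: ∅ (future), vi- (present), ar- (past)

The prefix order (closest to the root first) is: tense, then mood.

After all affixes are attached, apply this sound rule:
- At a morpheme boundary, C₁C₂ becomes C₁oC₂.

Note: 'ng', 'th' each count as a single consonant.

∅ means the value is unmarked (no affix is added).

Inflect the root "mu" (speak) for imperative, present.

opovimu

Attach tense present vi- → vimu.
Attach mood imperative op- → opvimu.
Apply epenthesis: opvimu → opovimu.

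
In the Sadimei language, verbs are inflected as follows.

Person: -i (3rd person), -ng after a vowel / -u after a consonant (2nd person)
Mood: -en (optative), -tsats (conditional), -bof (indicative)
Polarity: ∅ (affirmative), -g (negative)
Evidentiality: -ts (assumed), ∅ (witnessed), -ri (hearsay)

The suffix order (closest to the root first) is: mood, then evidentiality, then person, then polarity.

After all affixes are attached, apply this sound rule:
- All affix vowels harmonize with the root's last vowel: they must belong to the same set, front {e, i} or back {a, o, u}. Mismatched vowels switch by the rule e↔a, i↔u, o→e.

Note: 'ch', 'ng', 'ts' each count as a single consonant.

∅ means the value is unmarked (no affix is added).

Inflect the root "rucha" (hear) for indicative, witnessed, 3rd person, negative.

ruchabofug

Attach mood indicative -bof → ruchabof.
evidentiality = witnessed: zero marking, form stays ruchabof.
Attach person 3rd person -i → ruchabofi.
Attach polarity negative -g → ruchabofig.
Apply vowel harmony: ruchabofig → ruchabofug.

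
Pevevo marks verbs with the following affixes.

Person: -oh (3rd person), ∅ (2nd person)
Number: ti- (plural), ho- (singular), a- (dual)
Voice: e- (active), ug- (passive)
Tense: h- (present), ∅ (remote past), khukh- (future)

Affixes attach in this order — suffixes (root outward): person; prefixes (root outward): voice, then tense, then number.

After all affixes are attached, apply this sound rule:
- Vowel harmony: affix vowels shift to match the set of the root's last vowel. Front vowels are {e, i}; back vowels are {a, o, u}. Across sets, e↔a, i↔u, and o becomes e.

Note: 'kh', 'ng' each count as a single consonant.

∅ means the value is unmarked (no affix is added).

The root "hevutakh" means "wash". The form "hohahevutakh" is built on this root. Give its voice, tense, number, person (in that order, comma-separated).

active, present, singular, 2nd person

Segment: ho-h-e-hevutakh.
voice: e- → active.
tense: h- → present.
number: ho- → singular.
person: ∅ → 2nd person.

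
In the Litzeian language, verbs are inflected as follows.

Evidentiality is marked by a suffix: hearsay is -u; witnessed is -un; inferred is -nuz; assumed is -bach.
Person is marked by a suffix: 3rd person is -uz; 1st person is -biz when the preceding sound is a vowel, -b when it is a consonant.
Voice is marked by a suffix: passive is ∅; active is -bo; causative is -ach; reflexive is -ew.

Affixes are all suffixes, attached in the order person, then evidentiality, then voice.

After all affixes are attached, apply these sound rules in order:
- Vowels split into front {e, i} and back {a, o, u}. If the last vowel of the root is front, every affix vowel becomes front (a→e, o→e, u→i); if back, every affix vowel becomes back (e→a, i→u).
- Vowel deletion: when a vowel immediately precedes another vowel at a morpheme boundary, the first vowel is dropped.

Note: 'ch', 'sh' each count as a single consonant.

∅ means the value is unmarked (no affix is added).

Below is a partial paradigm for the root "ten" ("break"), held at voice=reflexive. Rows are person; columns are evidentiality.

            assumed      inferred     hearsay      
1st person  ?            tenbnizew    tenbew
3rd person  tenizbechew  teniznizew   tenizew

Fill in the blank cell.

Attach person 1st person -b (after consonant 'n') → tenb.
Attach evidentiality assumed -bach → tenbbach.
Attach voice reflexive -ew → tenbbachew.
Apply vowel harmony: tenbbachew → tenbbechew.
Vowel deletion: no change.

tenbbechew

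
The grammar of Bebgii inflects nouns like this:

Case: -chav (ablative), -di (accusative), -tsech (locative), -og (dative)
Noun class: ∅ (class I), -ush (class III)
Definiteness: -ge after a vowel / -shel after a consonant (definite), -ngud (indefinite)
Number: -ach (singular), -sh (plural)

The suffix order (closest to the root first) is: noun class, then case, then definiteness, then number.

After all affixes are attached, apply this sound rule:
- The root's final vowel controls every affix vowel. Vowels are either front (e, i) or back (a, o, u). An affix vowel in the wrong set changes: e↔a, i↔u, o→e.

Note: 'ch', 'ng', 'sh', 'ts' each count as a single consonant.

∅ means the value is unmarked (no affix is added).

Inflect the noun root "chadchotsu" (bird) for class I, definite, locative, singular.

noun class = class I: zero marking, form stays chadchotsu.
Attach case locative -tsech → chadchotsutsech.
Attach definiteness definite -shel (after consonant 'ch') → chadchotsutsechshel.
Attach number singular -ach → chadchotsutsechshelach.
Apply vowel harmony: chadchotsutsechshelach → chadchotsutsachshalach.

chadchotsutsachshalach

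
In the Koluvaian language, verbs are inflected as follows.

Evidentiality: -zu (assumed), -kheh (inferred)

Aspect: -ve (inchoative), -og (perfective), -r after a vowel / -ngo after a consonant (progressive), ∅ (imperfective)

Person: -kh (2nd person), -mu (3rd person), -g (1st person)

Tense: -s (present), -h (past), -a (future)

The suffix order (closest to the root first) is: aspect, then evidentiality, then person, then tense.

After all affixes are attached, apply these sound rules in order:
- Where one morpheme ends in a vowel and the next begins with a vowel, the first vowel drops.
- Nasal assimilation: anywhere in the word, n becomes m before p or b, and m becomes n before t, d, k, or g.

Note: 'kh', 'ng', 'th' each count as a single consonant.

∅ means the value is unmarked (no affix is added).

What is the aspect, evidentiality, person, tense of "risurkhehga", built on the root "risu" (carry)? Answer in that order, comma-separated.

progressive, inferred, 1st person, future

Segment: risu-r-kheh-g-a.
aspect: -r/ngo → progressive.
evidentiality: -kheh → inferred.
person: -g → 1st person.
tense: -a → future.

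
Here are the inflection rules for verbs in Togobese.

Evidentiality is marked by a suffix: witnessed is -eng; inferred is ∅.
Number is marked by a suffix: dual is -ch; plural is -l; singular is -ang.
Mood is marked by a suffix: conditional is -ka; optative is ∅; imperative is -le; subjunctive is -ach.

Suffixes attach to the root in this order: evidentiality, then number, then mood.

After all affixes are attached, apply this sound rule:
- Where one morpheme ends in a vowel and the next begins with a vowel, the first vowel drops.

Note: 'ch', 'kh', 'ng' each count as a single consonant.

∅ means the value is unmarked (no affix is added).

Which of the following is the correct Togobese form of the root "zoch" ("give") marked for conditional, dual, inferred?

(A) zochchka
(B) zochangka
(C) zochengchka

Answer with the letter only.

A

evidentiality = inferred: zero marking, form stays zoch.
Attach number dual -ch → zochch.
Attach mood conditional -ka → zochchka.
Vowel deletion: no change.
So the correct form is zochchka, option (A).
(C) zochengchka is wrong: it uses witnessed instead of inferred for evidentiality.
(B) zochangka is wrong: it uses singular instead of dual for number.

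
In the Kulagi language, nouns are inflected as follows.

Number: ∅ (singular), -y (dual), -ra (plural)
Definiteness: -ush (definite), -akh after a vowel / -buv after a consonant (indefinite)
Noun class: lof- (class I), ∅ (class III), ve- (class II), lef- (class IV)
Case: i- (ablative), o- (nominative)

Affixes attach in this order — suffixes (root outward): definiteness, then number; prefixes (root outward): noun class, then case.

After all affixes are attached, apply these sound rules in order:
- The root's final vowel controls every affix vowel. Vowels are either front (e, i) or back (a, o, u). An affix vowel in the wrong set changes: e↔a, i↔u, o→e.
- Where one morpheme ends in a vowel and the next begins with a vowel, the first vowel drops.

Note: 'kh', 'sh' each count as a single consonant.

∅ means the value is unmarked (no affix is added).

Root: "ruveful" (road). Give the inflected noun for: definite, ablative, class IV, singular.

Attach definiteness definite -ush → ruvefulush.
number = singular: zero marking, form stays ruvefulush.
Attach noun class class IV lef- → lefruvefulush.
Attach case ablative i- → ilefruvefulush.
Apply vowel harmony: ilefruvefulush → ulafruvefulush.
Vowel deletion: no change.

ulafruvefulush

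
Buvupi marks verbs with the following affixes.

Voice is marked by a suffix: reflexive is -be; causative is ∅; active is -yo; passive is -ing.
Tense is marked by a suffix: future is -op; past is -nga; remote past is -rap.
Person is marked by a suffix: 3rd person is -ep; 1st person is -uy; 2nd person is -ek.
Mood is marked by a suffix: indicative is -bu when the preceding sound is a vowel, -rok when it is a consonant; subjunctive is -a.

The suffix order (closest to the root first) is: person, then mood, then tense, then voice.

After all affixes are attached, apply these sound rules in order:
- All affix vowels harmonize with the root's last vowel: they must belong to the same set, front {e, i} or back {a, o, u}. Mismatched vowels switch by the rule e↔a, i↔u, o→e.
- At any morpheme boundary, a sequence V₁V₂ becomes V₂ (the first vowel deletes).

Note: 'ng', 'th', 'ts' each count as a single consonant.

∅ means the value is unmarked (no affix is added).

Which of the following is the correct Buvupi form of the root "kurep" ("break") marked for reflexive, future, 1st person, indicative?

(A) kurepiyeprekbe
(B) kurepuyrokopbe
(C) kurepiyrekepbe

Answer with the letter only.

C

Attach person 1st person -uy → kurepuy.
Attach mood indicative -rok (after consonant 'y') → kurepuyrok.
Attach tense future -op → kurepuyrokop.
Attach voice reflexive -be → kurepuyrokopbe.
Apply vowel harmony: kurepuyrokopbe → kurepiyrekepbe.
Vowel deletion: no change.
So the correct form is kurepiyrekepbe, option (C).
(B) kurepuyrokopbe is wrong: it fails to apply the sound rule(s).
(A) kurepiyeprekbe is wrong: it has the affixes in the wrong order.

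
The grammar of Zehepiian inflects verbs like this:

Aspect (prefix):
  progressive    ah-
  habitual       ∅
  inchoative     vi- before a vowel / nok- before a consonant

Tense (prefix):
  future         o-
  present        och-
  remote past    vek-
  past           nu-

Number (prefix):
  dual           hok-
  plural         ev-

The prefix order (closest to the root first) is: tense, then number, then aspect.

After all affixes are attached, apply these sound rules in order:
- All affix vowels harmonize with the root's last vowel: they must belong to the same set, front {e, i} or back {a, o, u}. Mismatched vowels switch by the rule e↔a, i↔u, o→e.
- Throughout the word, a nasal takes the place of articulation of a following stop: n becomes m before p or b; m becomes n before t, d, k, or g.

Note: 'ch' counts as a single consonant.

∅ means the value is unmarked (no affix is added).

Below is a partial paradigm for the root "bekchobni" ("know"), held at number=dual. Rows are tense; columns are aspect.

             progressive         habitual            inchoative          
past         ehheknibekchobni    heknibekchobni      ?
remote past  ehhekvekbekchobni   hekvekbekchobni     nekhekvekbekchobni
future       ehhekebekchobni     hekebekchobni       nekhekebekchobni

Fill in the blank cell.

nekheknibekchobni

Attach tense past nu- → nubekchobni.
Attach number dual hok- → hoknubekchobni.
Attach aspect inchoative nok- (before consonant 'h') → nokhoknubekchobni.
Apply vowel harmony: nokhoknubekchobni → nekheknibekchobni.
Nasal assimilation: no change.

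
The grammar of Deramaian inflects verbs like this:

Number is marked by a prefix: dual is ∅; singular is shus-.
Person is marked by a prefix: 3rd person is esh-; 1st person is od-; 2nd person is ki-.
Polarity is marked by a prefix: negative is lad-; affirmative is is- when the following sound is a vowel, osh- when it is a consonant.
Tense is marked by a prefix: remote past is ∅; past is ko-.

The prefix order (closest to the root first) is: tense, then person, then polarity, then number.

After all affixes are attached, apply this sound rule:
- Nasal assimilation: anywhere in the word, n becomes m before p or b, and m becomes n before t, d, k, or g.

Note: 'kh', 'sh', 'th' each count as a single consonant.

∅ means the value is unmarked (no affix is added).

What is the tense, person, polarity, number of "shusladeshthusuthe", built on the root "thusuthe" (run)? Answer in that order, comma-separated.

Segment: shus-lad-esh-thusuthe.
tense: ∅ → remote past.
person: esh- → 3rd person.
polarity: lad- → negative.
number: shus- → singular.

remote past, 3rd person, negative, singular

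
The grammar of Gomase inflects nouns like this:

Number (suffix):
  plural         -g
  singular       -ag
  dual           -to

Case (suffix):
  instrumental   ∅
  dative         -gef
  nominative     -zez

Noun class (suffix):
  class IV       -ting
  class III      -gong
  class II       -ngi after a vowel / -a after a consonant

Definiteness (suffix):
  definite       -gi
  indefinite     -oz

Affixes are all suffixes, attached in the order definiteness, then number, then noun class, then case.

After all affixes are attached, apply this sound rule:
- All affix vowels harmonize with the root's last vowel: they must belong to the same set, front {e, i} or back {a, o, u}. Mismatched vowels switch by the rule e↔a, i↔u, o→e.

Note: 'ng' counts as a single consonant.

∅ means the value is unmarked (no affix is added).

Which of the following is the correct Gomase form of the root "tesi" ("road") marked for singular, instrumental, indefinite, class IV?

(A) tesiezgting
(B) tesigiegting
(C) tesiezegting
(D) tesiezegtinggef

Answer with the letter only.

Attach definiteness indefinite -oz → tesioz.
Attach number singular -ag → tesiozag.
Attach noun class class IV -ting → tesiozagting.
case = instrumental: zero marking, form stays tesiozagting.
Apply vowel harmony: tesiozagting → tesiezegting.
So the correct form is tesiezegting, option (C).
(D) tesiezegtinggef is wrong: it uses dative instead of instrumental for case.
(A) tesiezgting is wrong: it uses plural instead of singular for number.
(B) tesigiegting is wrong: it uses definite instead of indefinite for definiteness.

C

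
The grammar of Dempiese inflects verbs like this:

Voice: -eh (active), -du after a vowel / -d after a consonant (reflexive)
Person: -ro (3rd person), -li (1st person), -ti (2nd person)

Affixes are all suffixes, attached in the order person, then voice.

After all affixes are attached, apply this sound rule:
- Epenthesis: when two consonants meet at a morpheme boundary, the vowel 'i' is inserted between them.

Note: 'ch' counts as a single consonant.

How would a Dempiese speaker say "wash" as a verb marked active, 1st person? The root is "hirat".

hiratilieh

Attach person 1st person -li → hiratli.
Attach voice active -eh → hiratlieh.
Apply epenthesis: hiratlieh → hiratilieh.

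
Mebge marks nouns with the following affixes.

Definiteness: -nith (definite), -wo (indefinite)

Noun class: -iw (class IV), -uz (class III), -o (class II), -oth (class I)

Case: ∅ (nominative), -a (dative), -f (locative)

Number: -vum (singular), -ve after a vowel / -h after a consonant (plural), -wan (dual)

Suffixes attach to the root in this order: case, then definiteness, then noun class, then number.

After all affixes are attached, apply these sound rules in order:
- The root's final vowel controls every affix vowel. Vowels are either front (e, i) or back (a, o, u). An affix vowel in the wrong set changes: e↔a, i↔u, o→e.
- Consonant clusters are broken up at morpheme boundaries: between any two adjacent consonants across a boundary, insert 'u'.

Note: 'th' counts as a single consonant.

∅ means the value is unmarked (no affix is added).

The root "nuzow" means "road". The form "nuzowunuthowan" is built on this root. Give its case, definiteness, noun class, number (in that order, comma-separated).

Segment: nuzow-nith-o-wan.
case: ∅ → nominative.
definiteness: -nith → definite.
noun class: -o → class II.
number: -wan → dual.

nominative, definite, class II, dual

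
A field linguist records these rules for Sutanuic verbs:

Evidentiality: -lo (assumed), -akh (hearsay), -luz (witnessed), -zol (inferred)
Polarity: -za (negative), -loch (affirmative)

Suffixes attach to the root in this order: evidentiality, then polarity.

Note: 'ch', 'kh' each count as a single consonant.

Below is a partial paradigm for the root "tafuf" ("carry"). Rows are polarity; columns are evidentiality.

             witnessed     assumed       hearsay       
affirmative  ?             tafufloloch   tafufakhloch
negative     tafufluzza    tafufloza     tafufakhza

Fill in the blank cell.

tafufluzloch

Attach evidentiality witnessed -luz → tafufluz.
Attach polarity affirmative -loch → tafufluzloch.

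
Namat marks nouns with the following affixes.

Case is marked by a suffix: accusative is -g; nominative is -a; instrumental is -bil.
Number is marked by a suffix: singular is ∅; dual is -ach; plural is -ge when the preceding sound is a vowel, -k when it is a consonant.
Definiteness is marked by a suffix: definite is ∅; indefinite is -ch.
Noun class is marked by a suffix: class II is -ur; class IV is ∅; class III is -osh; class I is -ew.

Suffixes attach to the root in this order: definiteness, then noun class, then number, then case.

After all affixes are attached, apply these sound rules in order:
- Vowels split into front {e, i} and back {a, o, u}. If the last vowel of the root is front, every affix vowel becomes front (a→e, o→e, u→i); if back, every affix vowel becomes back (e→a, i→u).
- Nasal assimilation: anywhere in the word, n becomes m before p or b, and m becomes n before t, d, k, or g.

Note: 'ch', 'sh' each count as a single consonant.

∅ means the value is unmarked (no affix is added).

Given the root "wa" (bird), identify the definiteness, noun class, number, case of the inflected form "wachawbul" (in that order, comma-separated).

Segment: wa-ch-ew-bil.
definiteness: -ch → indefinite.
noun class: -ew → class I.
number: ∅ → singular.
case: -bil → instrumental.

indefinite, class I, singular, instrumental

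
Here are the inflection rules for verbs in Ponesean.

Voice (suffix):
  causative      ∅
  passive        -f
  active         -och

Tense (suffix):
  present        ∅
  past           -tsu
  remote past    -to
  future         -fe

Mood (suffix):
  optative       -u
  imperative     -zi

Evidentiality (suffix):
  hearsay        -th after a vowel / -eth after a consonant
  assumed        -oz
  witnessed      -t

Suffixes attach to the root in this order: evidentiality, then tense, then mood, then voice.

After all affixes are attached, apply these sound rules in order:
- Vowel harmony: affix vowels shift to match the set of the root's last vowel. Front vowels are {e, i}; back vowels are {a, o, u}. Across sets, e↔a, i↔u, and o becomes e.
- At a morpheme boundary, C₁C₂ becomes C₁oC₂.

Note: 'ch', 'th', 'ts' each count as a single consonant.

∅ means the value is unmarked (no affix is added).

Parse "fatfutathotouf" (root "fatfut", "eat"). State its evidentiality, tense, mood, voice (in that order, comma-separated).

hearsay, remote past, optative, passive

Segment: fatfut-eth-to-u-f.
evidentiality: -th/eth → hearsay.
tense: -to → remote past.
mood: -u → optative.
voice: -f → passive.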